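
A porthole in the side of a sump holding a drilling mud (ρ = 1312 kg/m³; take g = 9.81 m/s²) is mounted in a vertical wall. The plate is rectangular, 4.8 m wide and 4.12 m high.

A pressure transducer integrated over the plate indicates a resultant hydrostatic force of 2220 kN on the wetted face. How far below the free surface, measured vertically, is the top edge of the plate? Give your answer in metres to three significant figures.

d_top ≈ 6.66 m

γ = ρg = 1312 × 9.81 / 1000 = 12.87072 kN/m³.
A = 4.8 × 4.12 = 19.776 m².
From F = γ·h_c·A, the centroid depth is h_c = 2220/(12.87072 × 19.776) = 8.72191 m.
The centroid lies 4.12/2 = 2.06 m below the top edge, so the top edge sits at h_top = 8.72191 − 2.06 = 6.66191 m below the surface.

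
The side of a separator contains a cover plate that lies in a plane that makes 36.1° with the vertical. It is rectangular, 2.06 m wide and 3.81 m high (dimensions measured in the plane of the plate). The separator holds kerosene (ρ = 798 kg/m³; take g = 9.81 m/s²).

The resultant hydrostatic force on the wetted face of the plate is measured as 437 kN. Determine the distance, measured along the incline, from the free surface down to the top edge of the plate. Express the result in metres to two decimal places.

γ = ρg = 798 × 9.81 / 1000 = 7.82838 kN/m³.
A = 2.06 × 3.81 = 7.8486 m².
From F = γ·h_c·A, the centroid depth is h_c = 437/(7.82838 × 7.8486) = 7.11242 m.
The plate makes 36.1° with the vertical, i.e. θ = 90° − 36.1° = 53.9° to the horizontal. Measuring y along the incline from the free-surface line, vertical depth h = y·sinθ with sinθ = 0.807990.
Along the incline, y_c = h_c/sinθ = 7.11242/0.807990 = 8.80261 m.
The centroid lies 3.81/2 = 1.905 m below the top edge, so the top edge sits at y_top = 8.80261 − 1.905 = 6.89761 m along the incline.

y_top ≈ 6.90 m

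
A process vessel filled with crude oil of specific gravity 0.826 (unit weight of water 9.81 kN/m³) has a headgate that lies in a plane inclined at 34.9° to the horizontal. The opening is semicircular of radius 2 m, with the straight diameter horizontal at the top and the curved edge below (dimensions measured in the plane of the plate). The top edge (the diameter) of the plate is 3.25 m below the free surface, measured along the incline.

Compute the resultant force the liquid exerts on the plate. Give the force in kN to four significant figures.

F ≈ 119.4 kN

γ = 0.826 × 9.81 = 8.10306 kN/m³.
Let θ = 34.9° be the plate's angle to the horizontal; measure y along the incline from where the plane meets the free surface. Vertical depth h = y·sinθ with sinθ = 0.572146.
The centroid of a semicircle lies 4r/(3π) = 0.848826 m from the diameter, here below the top edge, so y_c = 3.25 + 0.848826 = 4.09883 m and h_c = 4.09883 × 0.572146 = 2.34513 m.
A = πr²/2 = π × 2²/2 = 6.28319 m².
Resultant F = γ·h_c·A = 8.10306 × 2.34513 × 6.28319 = 119.398 kN.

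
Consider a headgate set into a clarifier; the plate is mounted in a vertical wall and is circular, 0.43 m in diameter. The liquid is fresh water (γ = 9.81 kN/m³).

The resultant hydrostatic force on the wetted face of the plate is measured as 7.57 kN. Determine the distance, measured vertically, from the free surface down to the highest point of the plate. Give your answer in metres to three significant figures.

γ = 9.81 kN/m³.
A = π(0.215)² = 0.14522 m².
From F = γ·h_c·A, the centroid depth is h_c = 7.57/(9.81 × 0.14522) = 5.31374 m.
The centroid is at the centre, 0.215 m below the top of the plate, so the highest point sits at h_top = 5.31374 − 0.215 = 5.09874 m below the surface.

d_top ≈ 5.10 m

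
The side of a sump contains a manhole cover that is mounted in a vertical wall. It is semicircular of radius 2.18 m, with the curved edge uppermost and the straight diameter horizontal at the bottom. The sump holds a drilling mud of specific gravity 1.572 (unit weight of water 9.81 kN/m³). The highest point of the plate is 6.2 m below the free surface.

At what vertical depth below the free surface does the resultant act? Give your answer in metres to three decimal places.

h_p = 7.499 m

γ = 1.572 × 9.81 = 15.42132 kN/m³.
The centroid lies 4r/(3π) = 0.925221 m above the diameter, so r − 4r/(3π) = 2.18 − 0.925221 = 1.25478 m below the topmost point, so the centroid depth is h_c = 6.2 + 1.25478 = 7.45478 m.
A = πr²/2 = π × 2.18²/2 = 7.46505 m².
Resultant F = γ·h_c·A = 15.42132 × 7.45478 × 7.46505 = 858.201 kN.
I_c = (π/8 − 8/(9π))·r⁴ = 0.109757 × 2.18⁴ = 2.4789 m⁴.
Centre of pressure: y_p = y_c + I_c/(y_c·A) = 7.45478 + 2.4789/(7.45478 × 7.46505) = 7.45478 + 0.0445442 = 7.49932 m along the plane.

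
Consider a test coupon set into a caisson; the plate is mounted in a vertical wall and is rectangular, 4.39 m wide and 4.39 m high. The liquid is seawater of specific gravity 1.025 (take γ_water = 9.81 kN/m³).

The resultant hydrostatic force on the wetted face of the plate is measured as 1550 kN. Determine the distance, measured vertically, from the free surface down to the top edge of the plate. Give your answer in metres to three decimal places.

d_top ≈ 5.804 m

γ = 1.025 × 9.81 = 10.05525 kN/m³.
A = 4.39 × 4.39 = 19.2721 m².
From F = γ·h_c·A, the centroid depth is h_c = 1550/(10.05525 × 19.2721) = 7.99852 m.
The centroid lies 4.39/2 = 2.195 m below the top edge, so the top edge sits at h_top = 7.99852 − 2.195 = 5.80352 m below the surface.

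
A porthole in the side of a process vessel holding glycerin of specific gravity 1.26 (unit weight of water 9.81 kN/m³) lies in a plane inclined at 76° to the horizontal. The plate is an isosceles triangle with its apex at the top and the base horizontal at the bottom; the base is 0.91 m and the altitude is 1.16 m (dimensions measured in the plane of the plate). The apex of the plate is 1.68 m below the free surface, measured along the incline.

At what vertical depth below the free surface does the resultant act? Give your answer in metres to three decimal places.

γ = 1.26 × 9.81 = 12.3606 kN/m³.
Let θ = 76° be the plate's angle to the horizontal; measure y along the incline from where the plane meets the free surface. Vertical depth h = y·sinθ with sinθ = 0.970296.
With the apex up, the centroid sits 2h/3 = 2 × 1.16/3 = 0.773333 m below the apex, so y_c = 1.68 + 0.773333 = 2.45333 m and h_c = 2.45333 × 0.970296 = 2.38046 m.
A = ½ × 0.91 × 1.16 = 0.5278 m².
Resultant F = γ·h_c·A = 12.3606 × 2.38046 × 0.5278 = 15.5299 kN.
I_c = b·h³/36 = 0.91 × 1.16³/36 = 0.039456 m⁴.
Centre of pressure: y_p = y_c + I_c/(y_c·A) = 2.45333 + 0.039456/(2.45333 × 0.5278) = 2.45333 + 0.0304711 = 2.4838 m along the plane.
Vertically, h_p = y_p·sinθ = 2.4838 × 0.970296 = 2.41002 m.

h_p = 2.410 m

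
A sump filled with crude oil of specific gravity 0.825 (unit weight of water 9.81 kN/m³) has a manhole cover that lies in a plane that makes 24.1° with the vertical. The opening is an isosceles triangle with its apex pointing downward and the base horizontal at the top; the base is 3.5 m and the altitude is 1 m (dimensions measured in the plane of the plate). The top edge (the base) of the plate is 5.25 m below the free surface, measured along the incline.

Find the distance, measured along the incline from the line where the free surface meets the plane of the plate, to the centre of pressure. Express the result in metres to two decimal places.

γ = 0.825 × 9.81 = 8.09325 kN/m³.
The plate makes 24.1° with the vertical, i.e. θ = 90° − 24.1° = 65.9° to the horizontal. Measuring y along the incline from the free-surface line, vertical depth h = y·sinθ with sinθ = 0.912834.
With the apex down, the centroid sits h/3 = 1/3 = 0.333333 m below the base (the top edge), so y_c = 5.25 + 0.333333 = 5.58333 m and h_c = 5.58333 × 0.912834 = 5.09665 m.
A = ½ × 3.5 × 1 = 1.75 m².
Resultant F = γ·h_c·A = 8.09325 × 5.09665 × 1.75 = 72.1848 kN.
I_c = b·h³/36 = 3.5 × 1³/36 = 0.0972222 m⁴.
Centre of pressure: y_p = y_c + I_c/(y_c·A) = 5.58333 + 0.0972222/(5.58333 × 1.75) = 5.58333 + 0.00995025 = 5.59328 m along the plane.

y_p = 5.59 m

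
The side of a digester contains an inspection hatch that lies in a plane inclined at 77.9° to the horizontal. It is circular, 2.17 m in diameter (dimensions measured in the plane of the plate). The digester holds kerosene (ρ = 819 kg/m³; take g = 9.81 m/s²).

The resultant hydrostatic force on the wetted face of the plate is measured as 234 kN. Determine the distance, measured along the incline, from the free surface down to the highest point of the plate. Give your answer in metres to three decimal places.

γ = ρg = 819 × 9.81 / 1000 = 8.03439 kN/m³.
A = π(1.085)² = 3.69836 m².
From F = γ·h_c·A, the centroid depth is h_c = 234/(8.03439 × 3.69836) = 7.87506 m.
Let θ = 77.9° be the plate's angle to the horizontal; measure y along the incline from where the plane meets the free surface. Vertical depth h = y·sinθ with sinθ = 0.977783.
Along the incline, y_c = h_c/sinθ = 7.87506/0.977783 = 8.054 m.
The centroid is at the centre, 1.085 m below the top of the plate, so the highest point sits at y_top = 8.054 − 1.085 = 6.969 m along the incline.

y_top ≈ 6.969 m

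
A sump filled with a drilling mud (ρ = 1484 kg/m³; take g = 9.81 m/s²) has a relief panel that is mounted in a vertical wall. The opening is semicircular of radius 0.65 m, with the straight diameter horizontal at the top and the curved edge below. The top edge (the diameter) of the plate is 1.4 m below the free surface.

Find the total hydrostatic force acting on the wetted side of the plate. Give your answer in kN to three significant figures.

γ = ρg = 1484 × 9.81 / 1000 = 14.55804 kN/m³.
The centroid of a semicircle lies 4r/(3π) = 0.275869 m from the diameter, here below the top edge, so the centroid depth is h_c = 1.4 + 0.275869 = 1.67587 m.
A = πr²/2 = π × 0.65²/2 = 0.663661 m².
Resultant F = γ·h_c·A = 14.55804 × 1.67587 × 0.663661 = 16.1916 kN.

F ≈ 16.2 kN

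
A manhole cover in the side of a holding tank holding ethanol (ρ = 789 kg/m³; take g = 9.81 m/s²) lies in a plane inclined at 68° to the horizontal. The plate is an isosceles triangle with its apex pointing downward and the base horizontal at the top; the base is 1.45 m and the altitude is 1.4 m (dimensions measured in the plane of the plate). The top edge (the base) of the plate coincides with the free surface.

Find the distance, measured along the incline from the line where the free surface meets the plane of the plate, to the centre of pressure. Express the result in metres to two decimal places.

y_p = 0.70 m

γ = ρg = 789 × 9.81 / 1000 = 7.74009 kN/m³.
Let θ = 68° be the plate's angle to the horizontal; measure y along the incline from where the plane meets the free surface. Vertical depth h = y·sinθ with sinθ = 0.927184.
With the apex down, the centroid sits h/3 = 1.4/3 = 0.466667 m below the base (the top edge), so y_c = 0.466667 m and h_c = 0.466667 × 0.927184 = 0.432686 m.
A = ½ × 1.45 × 1.4 = 1.015 m².
Resultant F = γ·h_c·A = 7.74009 × 0.432686 × 1.015 = 3.39926 kN.
I_c = b·h³/36 = 1.45 × 1.4³/36 = 0.110522 m⁴.
Centre of pressure: y_p = y_c + I_c/(y_c·A) = 0.466667 + 0.110522/(0.466667 × 1.015) = 0.466667 + 0.233333 = 0.7 m along the plane.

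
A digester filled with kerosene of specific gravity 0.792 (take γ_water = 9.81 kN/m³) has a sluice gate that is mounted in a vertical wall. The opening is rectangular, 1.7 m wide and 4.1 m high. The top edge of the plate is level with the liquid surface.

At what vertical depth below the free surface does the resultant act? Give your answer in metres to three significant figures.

h_p = 2.73 m

γ = 0.792 × 9.81 = 7.76952 kN/m³.
The centroid lies 4.1/2 = 2.05 m below the top edge, so the centroid depth is h_c = 2.05 m.
A = 1.7 × 4.1 = 6.97 m².
Resultant F = γ·h_c·A = 7.76952 × 2.05 × 6.97 = 111.015 kN.
I_c = b·h³/12 = 1.7 × 4.1³/12 = 9.76381 m⁴.
Centre of pressure: y_p = y_c + I_c/(y_c·A) = 2.05 + 9.76381/(2.05 × 6.97) = 2.05 + 0.683333 = 2.73333 m along the plane.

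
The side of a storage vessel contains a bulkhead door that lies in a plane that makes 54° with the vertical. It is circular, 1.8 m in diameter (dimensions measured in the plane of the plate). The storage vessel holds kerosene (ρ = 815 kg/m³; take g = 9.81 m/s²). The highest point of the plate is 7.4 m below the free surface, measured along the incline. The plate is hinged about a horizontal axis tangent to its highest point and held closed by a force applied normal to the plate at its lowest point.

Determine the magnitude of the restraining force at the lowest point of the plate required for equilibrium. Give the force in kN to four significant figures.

γ = ρg = 815 × 9.81 / 1000 = 7.99515 kN/m³.
The plate makes 54° with the vertical, i.e. θ = 90° − 54° = 36° to the horizontal. Measuring y along the incline from the free-surface line, vertical depth h = y·sinθ with sinθ = 0.587785.
The centroid is at the centre, 0.9 m below the top of the plate, so y_c = 7.4 + 0.9 = 8.3 m and h_c = 8.3 × 0.587785 = 4.87862 m.
A = π(0.9)² = 2.54469 m².
Resultant F = γ·h_c·A = 7.99515 × 4.87862 × 2.54469 = 99.2564 kN.
I_c = πr⁴/4 = π × 0.9⁴/4 = 0.5153 m⁴.
Centre of pressure: y_p = y_c + I_c/(y_c·A) = 8.3 + 0.5153/(8.3 × 2.54469) = 8.3 + 0.0243976 = 8.3244 m along the plane.
The resultant acts 0.9 + 0.0243976 = 0.924398 m (along the plate) below the hinge at the top edge, so the moment about the hinge is M = F × 0.924398 = 99.2564 × 0.924398 = 91.7524 kN·m.
A normal force at the bottom, 1.8 m from the hinge, must supply this moment: P = 91.7524/1.8 = 50.9736 kN.

P ≈ 50.97 kN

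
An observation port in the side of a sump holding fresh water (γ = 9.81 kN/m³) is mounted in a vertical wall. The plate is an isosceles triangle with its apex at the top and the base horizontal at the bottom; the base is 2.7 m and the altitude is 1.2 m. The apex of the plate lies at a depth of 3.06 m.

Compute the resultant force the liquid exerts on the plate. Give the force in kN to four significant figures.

F ≈ 61.34 kN

γ = 9.81 kN/m³.
With the apex up, the centroid sits 2h/3 = 2 × 1.2/3 = 0.8 m below the apex, so the centroid depth is h_c = 3.06 + 0.8 = 3.86 m.
A = ½ × 2.7 × 1.2 = 1.62 m².
Resultant F = γ·h_c·A = 9.81 × 3.86 × 1.62 = 61.3439 kN.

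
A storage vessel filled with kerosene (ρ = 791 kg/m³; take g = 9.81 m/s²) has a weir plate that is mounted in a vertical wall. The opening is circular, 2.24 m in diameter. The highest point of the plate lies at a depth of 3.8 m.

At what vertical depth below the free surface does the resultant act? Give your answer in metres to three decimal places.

γ = ρg = 791 × 9.81 / 1000 = 7.75971 kN/m³.
The centroid is at the centre, 1.12 m below the top of the plate, so the centroid depth is h_c = 3.8 + 1.12 = 4.92 m.
A = π(1.12)² = 3.94081 m².
Resultant F = γ·h_c·A = 7.75971 × 4.92 × 3.94081 = 150.451 kN.
I_c = πr⁴/4 = π × 1.12⁴/4 = 1.23584 m⁴.
Centre of pressure: y_p = y_c + I_c/(y_c·A) = 4.92 + 1.23584/(4.92 × 3.94081) = 4.92 + 0.0637399 = 4.98374 m along the plane.

h_p = 4.984 m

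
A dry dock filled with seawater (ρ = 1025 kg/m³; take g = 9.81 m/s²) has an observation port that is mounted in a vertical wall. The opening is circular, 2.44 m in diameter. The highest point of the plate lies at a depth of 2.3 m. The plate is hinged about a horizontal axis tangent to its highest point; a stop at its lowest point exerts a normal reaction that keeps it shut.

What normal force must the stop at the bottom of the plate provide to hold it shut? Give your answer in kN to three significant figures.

P ≈ 89.9 kN

γ = ρg = 1025 × 9.81 / 1000 = 10.05525 kN/m³.
The centroid is at the centre, 1.22 m below the top of the plate, so the centroid depth is h_c = 2.3 + 1.22 = 3.52 m.
A = π(1.22)² = 4.67595 m².
Resultant F = γ·h_c·A = 10.05525 × 3.52 × 4.67595 = 165.503 kN.
I_c = πr⁴/4 = π × 1.22⁴/4 = 1.73992 m⁴.
Centre of pressure: y_p = y_c + I_c/(y_c·A) = 3.52 + 1.73992/(3.52 × 4.67595) = 3.52 + 0.10571 = 3.62571 m along the plane.
The resultant acts 1.22 + 0.10571 = 1.32571 m (along the plate) below the hinge at the top edge, so the moment about the hinge is M = F × 1.32571 = 165.503 × 1.32571 = 219.409 kN·m.
A normal force at the bottom, 2.44 m from the hinge, must supply this moment: P = 219.409/2.44 = 89.9217 kN.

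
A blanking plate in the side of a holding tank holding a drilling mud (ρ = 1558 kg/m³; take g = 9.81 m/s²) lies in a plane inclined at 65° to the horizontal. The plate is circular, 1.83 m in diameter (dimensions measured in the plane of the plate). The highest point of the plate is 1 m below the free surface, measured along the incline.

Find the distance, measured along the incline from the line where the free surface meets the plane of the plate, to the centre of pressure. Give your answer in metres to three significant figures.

γ = ρg = 1558 × 9.81 / 1000 = 15.28398 kN/m³.
Let θ = 65° be the plate's angle to the horizontal; measure y along the incline from where the plane meets the free surface. Vertical depth h = y·sinθ with sinθ = 0.906308.
The centroid is at the centre, 0.915 m below the top of the plate, so y_c = 1 + 0.915 = 1.915 m and h_c = 1.915 × 0.906308 = 1.73558 m.
A = π(0.915)² = 2.63022 m².
Resultant F = γ·h_c·A = 15.28398 × 1.73558 × 2.63022 = 69.7707 kN.
I_c = πr⁴/4 = π × 0.915⁴/4 = 0.550521 m⁴.
Centre of pressure: y_p = y_c + I_c/(y_c·A) = 1.915 + 0.550521/(1.915 × 2.63022) = 1.915 + 0.109298 = 2.0243 m along the plane.

y_p = 2.02 m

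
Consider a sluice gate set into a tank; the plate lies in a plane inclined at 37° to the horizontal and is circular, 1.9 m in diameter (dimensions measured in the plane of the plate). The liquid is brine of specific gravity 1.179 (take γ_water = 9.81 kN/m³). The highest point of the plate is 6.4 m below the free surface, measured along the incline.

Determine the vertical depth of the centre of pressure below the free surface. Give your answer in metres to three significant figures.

h_p = 4.44 m

γ = 1.179 × 9.81 = 11.56599 kN/m³.
Let θ = 37° be the plate's angle to the horizontal; measure y along the incline from where the plane meets the free surface. Vertical depth h = y·sinθ with sinθ = 0.601815.
The centroid is at the centre, 0.95 m below the top of the plate, so y_c = 6.4 + 0.95 = 7.35 m and h_c = 7.35 × 0.601815 = 4.42334 m.
A = π(0.95)² = 2.83529 m².
Resultant F = γ·h_c·A = 11.56599 × 4.42334 × 2.83529 = 145.054 kN.
I_c = πr⁴/4 = π × 0.95⁴/4 = 0.639712 m⁴.
Centre of pressure: y_p = y_c + I_c/(y_c·A) = 7.35 + 0.639712/(7.35 × 2.83529) = 7.35 + 0.0306973 = 7.3807 m along the plane.
Vertically, h_p = y_p·sinθ = 7.3807 × 0.601815 = 4.44182 m.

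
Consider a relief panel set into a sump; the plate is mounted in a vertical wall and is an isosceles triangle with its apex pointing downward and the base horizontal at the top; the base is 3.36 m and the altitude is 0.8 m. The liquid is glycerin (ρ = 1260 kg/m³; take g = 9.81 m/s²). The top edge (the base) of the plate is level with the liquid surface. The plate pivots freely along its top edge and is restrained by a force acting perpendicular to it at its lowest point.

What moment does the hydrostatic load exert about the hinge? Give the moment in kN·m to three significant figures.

γ = ρg = 1260 × 9.81 / 1000 = 12.3606 kN/m³.
With the apex down, the centroid sits h/3 = 0.8/3 = 0.266667 m below the base (the top edge), so the centroid depth is h_c = 0.266667 m.
A = ½ × 3.36 × 0.8 = 1.344 m².
Resultant F = γ·h_c·A = 12.3606 × 0.266667 × 1.344 = 4.43004 kN.
I_c = b·h³/36 = 3.36 × 0.8³/36 = 0.0477867 m⁴.
Centre of pressure: y_p = y_c + I_c/(y_c·A) = 0.266667 + 0.0477867/(0.266667 × 1.344) = 0.266667 + 0.133333 = 0.4 m along the plane.
The resultant acts 0.266667 + 0.133333 = 0.4 m (along the plate) below the hinge at the top edge, so the moment about the hinge is M = F × 0.4 = 4.43004 × 0.4 = 1.77202 kN·m.

M ≈ 1.77 kN·m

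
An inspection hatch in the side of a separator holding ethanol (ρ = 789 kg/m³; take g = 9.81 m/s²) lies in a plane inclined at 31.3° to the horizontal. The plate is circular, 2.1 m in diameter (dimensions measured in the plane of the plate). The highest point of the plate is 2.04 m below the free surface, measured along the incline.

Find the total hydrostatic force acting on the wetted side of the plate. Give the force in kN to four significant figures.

γ = ρg = 789 × 9.81 / 1000 = 7.74009 kN/m³.
Let θ = 31.3° be the plate's angle to the horizontal; measure y along the incline from where the plane meets the free surface. Vertical depth h = y·sinθ with sinθ = 0.519519.
The centroid is at the centre, 1.05 m below the top of the plate, so y_c = 2.04 + 1.05 = 3.09 m and h_c = 3.09 × 0.519519 = 1.60531 m.
A = π(1.05)² = 3.46361 m².
Resultant F = γ·h_c·A = 7.74009 × 1.60531 × 3.46361 = 43.0362 kN.

F ≈ 43.04 kN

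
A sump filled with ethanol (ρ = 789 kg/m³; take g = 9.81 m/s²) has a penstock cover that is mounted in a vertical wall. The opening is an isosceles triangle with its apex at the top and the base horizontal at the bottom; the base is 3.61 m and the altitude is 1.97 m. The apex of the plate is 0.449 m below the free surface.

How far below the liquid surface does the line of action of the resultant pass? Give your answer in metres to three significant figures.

γ = ρg = 789 × 9.81 / 1000 = 7.74009 kN/m³.
With the apex up, the centroid sits 2h/3 = 2 × 1.97/3 = 1.31333 m below the apex, so the centroid depth is h_c = 0.449 + 1.31333 = 1.76233 m.
A = ½ × 3.61 × 1.97 = 3.55585 m².
Resultant F = γ·h_c·A = 7.74009 × 1.76233 × 3.55585 = 48.5039 kN.
I_c = b·h³/36 = 3.61 × 1.97³/36 = 0.766661 m⁴.
Centre of pressure: y_p = y_c + I_c/(y_c·A) = 1.76233 + 0.766661/(1.76233 × 3.55585) = 1.76233 + 0.122341 = 1.88467 m along the plane.

h_p = 1.88 m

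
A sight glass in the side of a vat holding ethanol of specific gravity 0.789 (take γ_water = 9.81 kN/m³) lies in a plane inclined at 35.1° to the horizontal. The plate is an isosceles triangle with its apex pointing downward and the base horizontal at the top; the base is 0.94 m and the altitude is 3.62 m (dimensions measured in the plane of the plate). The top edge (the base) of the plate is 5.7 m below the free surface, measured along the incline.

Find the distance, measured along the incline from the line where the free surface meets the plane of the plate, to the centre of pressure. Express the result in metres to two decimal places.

y_p = 7.01 m

γ = 0.789 × 9.81 = 7.74009 kN/m³.
Let θ = 35.1° be the plate's angle to the horizontal; measure y along the incline from where the plane meets the free surface. Vertical depth h = y·sinθ with sinθ = 0.575005.
With the apex down, the centroid sits h/3 = 3.62/3 = 1.20667 m below the base (the top edge), so y_c = 5.7 + 1.20667 = 6.90667 m and h_c = 6.90667 × 0.575005 = 3.97137 m.
A = ½ × 0.94 × 3.62 = 1.7014 m².
Resultant F = γ·h_c·A = 7.74009 × 3.97137 × 1.7014 = 52.2989 kN.
I_c = b·h³/36 = 0.94 × 3.62³/36 = 1.23866 m⁴.
Centre of pressure: y_p = y_c + I_c/(y_c·A) = 6.90667 + 1.23866/(6.90667 × 1.7014) = 6.90667 + 0.105409 = 7.01208 m along the plane.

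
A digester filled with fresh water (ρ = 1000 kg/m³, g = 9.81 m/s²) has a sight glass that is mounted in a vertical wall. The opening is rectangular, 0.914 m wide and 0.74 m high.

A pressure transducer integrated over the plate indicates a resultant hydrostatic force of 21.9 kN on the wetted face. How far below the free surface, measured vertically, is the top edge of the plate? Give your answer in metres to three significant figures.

γ = ρg = 1000 × 9.81 = 9810 N/m³ = 9.81 kN/m³.
A = 0.914 × 0.74 = 0.67636 m².
From F = γ·h_c·A, the centroid depth is h_c = 21.9/(9.81 × 0.67636) = 3.30063 m.
The centroid lies 0.74/2 = 0.37 m below the top edge, so the top edge sits at h_top = 3.30063 − 0.37 = 2.93063 m below the surface.

d_top ≈ 2.93 m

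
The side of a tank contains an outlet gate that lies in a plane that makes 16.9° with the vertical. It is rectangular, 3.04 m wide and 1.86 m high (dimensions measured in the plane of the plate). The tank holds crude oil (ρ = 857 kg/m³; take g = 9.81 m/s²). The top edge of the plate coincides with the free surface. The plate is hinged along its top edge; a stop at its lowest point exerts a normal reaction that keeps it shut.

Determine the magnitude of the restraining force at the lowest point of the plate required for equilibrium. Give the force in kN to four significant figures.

γ = ρg = 857 × 9.81 / 1000 = 8.40717 kN/m³.
The plate makes 16.9° with the vertical, i.e. θ = 90° − 16.9° = 73.1° to the horizontal. Measuring y along the incline from the free-surface line, vertical depth h = y·sinθ with sinθ = 0.956814.
The centroid lies 1.86/2 = 0.93 m below the top edge, so y_c = 0.93 m and h_c = 0.93 × 0.956814 = 0.889837 m.
A = 3.04 × 1.86 = 5.6544 m².
Resultant F = γ·h_c·A = 8.40717 × 0.889837 × 5.6544 = 42.3006 kN.
I_c = b·h³/12 = 3.04 × 1.86³/12 = 1.63016 m⁴.
Centre of pressure: y_p = y_c + I_c/(y_c·A) = 0.93 + 1.63016/(0.93 × 5.6544) = 0.93 + 0.309999 = 1.24 m along the plane.
The resultant acts 0.93 + 0.309999 = 1.24 m (along the plate) below the hinge at the top edge, so the moment about the hinge is M = F × 1.24 = 42.3006 × 1.24 = 52.4527 kN·m.
A normal force at the bottom, 1.86 m from the hinge, must supply this moment: P = 52.4527/1.86 = 28.2004 kN.

P ≈ 28.20 kN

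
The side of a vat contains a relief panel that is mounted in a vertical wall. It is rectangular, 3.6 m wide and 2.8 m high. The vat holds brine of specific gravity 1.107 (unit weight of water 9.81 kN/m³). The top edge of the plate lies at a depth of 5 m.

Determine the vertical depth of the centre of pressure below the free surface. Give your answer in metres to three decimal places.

h_p = 6.502 m

γ = 1.107 × 9.81 = 10.85967 kN/m³.
The centroid lies 2.8/2 = 1.4 m below the top edge, so the centroid depth is h_c = 5 + 1.4 = 6.4 m.
A = 3.6 × 2.8 = 10.08 m².
Resultant F = γ·h_c·A = 10.85967 × 6.4 × 10.08 = 700.579 kN.
I_c = b·h³/12 = 3.6 × 2.8³/12 = 6.5856 m⁴.
Centre of pressure: y_p = y_c + I_c/(y_c·A) = 6.4 + 6.5856/(6.4 × 10.08) = 6.4 + 0.102083 = 6.50208 m along the plane.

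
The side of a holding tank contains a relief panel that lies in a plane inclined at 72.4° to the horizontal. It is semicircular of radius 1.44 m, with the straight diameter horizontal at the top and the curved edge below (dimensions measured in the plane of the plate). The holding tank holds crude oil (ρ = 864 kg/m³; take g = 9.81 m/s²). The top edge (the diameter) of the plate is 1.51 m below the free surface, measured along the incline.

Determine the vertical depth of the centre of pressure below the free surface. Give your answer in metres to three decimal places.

h_p = 2.087 m

γ = ρg = 864 × 9.81 / 1000 = 8.47584 kN/m³.
Let θ = 72.4° be the plate's angle to the horizontal; measure y along the incline from where the plane meets the free surface. Vertical depth h = y·sinθ with sinθ = 0.953191.
The centroid of a semicircle lies 4r/(3π) = 0.611155 m from the diameter, here below the top edge, so y_c = 1.51 + 0.611155 = 2.12115 m and h_c = 2.12115 × 0.953191 = 2.02186 m.
A = πr²/2 = π × 1.44²/2 = 3.2572 m².
Resultant F = γ·h_c·A = 8.47584 × 2.02186 × 3.2572 = 55.8185 kN.
I_c = (π/8 − 8/(9π))·r⁴ = 0.109757 × 1.44⁴ = 0.471935 m⁴.
Centre of pressure: y_p = y_c + I_c/(y_c·A) = 2.12115 + 0.471935/(2.12115 × 3.2572) = 2.12115 + 0.0683072 = 2.18946 m along the plane.
Vertically, h_p = y_p·sinθ = 2.18946 × 0.953191 = 2.08697 m.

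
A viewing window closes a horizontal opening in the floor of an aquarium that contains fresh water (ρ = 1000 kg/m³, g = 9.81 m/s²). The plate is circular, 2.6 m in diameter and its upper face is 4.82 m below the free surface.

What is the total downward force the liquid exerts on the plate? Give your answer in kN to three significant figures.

γ = ρg = 1000 × 9.81 = 9810 N/m³ = 9.81 kN/m³.
The plate is horizontal, so pressure is uniform at p = γ·h = 9.81 × 4.82 = 47.2842 kN/m².
A = π(1.3)² = 5.30929 m².
F = p·A = 47.2842 × 5.30929 = 251.046 kN.

F ≈ 251 kN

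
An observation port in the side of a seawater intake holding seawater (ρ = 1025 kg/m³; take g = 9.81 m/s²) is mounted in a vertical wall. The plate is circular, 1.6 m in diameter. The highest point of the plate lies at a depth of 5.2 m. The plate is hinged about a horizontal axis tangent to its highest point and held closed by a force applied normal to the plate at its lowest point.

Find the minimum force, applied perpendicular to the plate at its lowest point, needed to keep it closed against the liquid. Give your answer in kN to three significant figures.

γ = ρg = 1025 × 9.81 / 1000 = 10.05525 kN/m³.
The centroid is at the centre, 0.8 m below the top of the plate, so the centroid depth is h_c = 5.2 + 0.8 = 6 m.
A = π(0.8)² = 2.01062 m².
Resultant F = γ·h_c·A = 10.05525 × 6 × 2.01062 = 121.304 kN.
I_c = πr⁴/4 = π × 0.8⁴/4 = 0.321699 m⁴.
Centre of pressure: y_p = y_c + I_c/(y_c·A) = 6 + 0.321699/(6 × 2.01062) = 6 + 0.0266667 = 6.02667 m along the plane.
The resultant acts 0.8 + 0.0266667 = 0.826667 m (along the plate) below the hinge at the top edge, so the moment about the hinge is M = F × 0.826667 = 121.304 × 0.826667 = 100.278 kN·m.
A normal force at the bottom, 1.6 m from the hinge, must supply this moment: P = 100.278/1.6 = 62.6737 kN.

P ≈ 62.7 kN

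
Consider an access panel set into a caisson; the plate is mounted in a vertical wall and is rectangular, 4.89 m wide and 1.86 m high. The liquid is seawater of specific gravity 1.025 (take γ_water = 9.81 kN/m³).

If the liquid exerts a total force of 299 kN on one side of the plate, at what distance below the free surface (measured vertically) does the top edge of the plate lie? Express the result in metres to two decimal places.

d_top ≈ 2.34 m

γ = 1.025 × 9.81 = 10.05525 kN/m³.
A = 4.89 × 1.86 = 9.0954 m².
From F = γ·h_c·A, the centroid depth is h_c = 299/(10.05525 × 9.0954) = 3.26931 m.
The centroid lies 1.86/2 = 0.93 m below the top edge, so the top edge sits at h_top = 3.26931 − 0.93 = 2.33931 m below the surface.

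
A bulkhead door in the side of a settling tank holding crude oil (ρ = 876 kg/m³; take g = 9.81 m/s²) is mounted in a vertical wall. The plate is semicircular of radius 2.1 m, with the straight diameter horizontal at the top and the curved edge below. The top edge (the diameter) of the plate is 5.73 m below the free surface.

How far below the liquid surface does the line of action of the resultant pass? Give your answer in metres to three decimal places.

γ = ρg = 876 × 9.81 / 1000 = 8.59356 kN/m³.
The centroid of a semicircle lies 4r/(3π) = 0.891268 m from the diameter, here below the top edge, so the centroid depth is h_c = 5.73 + 0.891268 = 6.62127 m.
A = πr²/2 = π × 2.1²/2 = 6.92721 m².
Resultant F = γ·h_c·A = 8.59356 × 6.62127 × 6.92721 = 394.16 kN.
I_c = (π/8 − 8/(9π))·r⁴ = 0.109757 × 2.1⁴ = 2.13457 m⁴.
Centre of pressure: y_p = y_c + I_c/(y_c·A) = 6.62127 + 2.13457/(6.62127 × 6.92721) = 6.62127 + 0.0465383 = 6.66781 m along the plane.

h_p = 6.668 m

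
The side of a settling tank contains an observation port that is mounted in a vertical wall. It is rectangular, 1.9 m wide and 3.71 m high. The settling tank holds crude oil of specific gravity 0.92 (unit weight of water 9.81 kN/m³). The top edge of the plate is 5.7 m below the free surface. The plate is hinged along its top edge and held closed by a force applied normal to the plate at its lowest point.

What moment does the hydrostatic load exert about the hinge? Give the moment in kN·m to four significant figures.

γ = 0.92 × 9.81 = 9.0252 kN/m³.
The centroid lies 3.71/2 = 1.855 m below the top edge, so the centroid depth is h_c = 5.7 + 1.855 = 7.555 m.
A = 1.9 × 3.71 = 7.049 m².
Resultant F = γ·h_c·A = 9.0252 × 7.555 × 7.049 = 480.639 kN.
I_c = b·h³/12 = 1.9 × 3.71³/12 = 8.08526 m⁴.
Centre of pressure: y_p = y_c + I_c/(y_c·A) = 7.555 + 8.08526/(7.555 × 7.049) = 7.555 + 0.151821 = 7.70682 m along the plane.
The resultant acts 1.855 + 0.151821 = 2.00682 m (along the plate) below the hinge at the top edge, so the moment about the hinge is M = F × 2.00682 = 480.639 × 2.00682 = 964.556 kN·m.

M ≈ 964.6 kN·m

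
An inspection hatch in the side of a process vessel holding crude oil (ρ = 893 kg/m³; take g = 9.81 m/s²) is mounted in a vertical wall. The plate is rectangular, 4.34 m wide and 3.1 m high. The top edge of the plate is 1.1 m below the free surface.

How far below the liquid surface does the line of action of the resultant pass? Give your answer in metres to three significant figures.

γ = ρg = 893 × 9.81 / 1000 = 8.76033 kN/m³.
The centroid lies 3.1/2 = 1.55 m below the top edge, so the centroid depth is h_c = 1.1 + 1.55 = 2.65 m.
A = 4.34 × 3.1 = 13.454 m².
Resultant F = γ·h_c·A = 8.76033 × 2.65 × 13.454 = 312.333 kN.
I_c = b·h³/12 = 4.34 × 3.1³/12 = 10.7744 m⁴.
Centre of pressure: y_p = y_c + I_c/(y_c·A) = 2.65 + 10.7744/(2.65 × 13.454) = 2.65 + 0.302201 = 2.9522 m along the plane.

h_p = 2.95 m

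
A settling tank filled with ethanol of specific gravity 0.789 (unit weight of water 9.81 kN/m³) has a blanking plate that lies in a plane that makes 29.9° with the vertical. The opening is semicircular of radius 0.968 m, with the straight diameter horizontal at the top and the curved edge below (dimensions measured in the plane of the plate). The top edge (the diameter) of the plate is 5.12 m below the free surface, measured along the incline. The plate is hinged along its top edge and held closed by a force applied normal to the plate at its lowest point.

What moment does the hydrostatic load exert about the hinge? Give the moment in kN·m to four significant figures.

M ≈ 23.09 kN·m

γ = 0.789 × 9.81 = 7.74009 kN/m³.
The plate makes 29.9° with the vertical, i.e. θ = 90° − 29.9° = 60.1° to the horizontal. Measuring y along the incline from the free-surface line, vertical depth h = y·sinθ with sinθ = 0.866897.
The centroid of a semicircle lies 4r/(3π) = 0.410832 m from the diameter, here below the top edge, so y_c = 5.12 + 0.410832 = 5.53083 m and h_c = 5.53083 × 0.866897 = 4.79466 m.
A = πr²/2 = π × 0.968²/2 = 1.47187 m².
Resultant F = γ·h_c·A = 7.74009 × 4.79466 × 1.47187 = 54.6227 kN.
I_c = (π/8 − 8/(9π))·r⁴ = 0.109757 × 0.968⁴ = 0.0963682 m⁴.
Centre of pressure: y_p = y_c + I_c/(y_c·A) = 5.53083 + 0.0963682/(5.53083 × 1.47187) = 5.53083 + 0.0118379 = 5.54267 m along the plane.
The resultant acts 0.410832 + 0.0118379 = 0.42267 m (along the plate) below the hinge at the top edge, so the moment about the hinge is M = F × 0.42267 = 54.6227 × 0.42267 = 23.0874 kN·m.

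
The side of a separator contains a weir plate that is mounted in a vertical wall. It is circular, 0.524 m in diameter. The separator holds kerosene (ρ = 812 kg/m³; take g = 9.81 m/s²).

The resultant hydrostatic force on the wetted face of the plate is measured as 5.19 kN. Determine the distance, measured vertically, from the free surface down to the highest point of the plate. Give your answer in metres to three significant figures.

γ = ρg = 812 × 9.81 / 1000 = 7.96572 kN/m³.
A = π(0.262)² = 0.215651 m².
From F = γ·h_c·A, the centroid depth is h_c = 5.19/(7.96572 × 0.215651) = 3.02128 m.
The centroid is at the centre, 0.262 m below the top of the plate, so the highest point sits at h_top = 3.02128 − 0.262 = 2.75928 m below the surface.

d_top ≈ 2.76 m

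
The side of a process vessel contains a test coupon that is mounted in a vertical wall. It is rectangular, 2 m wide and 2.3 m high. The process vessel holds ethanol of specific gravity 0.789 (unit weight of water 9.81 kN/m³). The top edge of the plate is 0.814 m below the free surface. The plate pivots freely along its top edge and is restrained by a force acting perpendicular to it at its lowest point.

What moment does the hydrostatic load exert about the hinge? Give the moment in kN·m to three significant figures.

γ = 0.789 × 9.81 = 7.74009 kN/m³.
The centroid lies 2.3/2 = 1.15 m below the top edge, so the centroid depth is h_c = 0.814 + 1.15 = 1.964 m.
A = 2 × 2.3 = 4.6 m².
Resultant F = γ·h_c·A = 7.74009 × 1.964 × 4.6 = 69.9271 kN.
I_c = b·h³/12 = 2 × 2.3³/12 = 2.02783 m⁴.
Centre of pressure: y_p = y_c + I_c/(y_c·A) = 1.964 + 2.02783/(1.964 × 4.6) = 1.964 + 0.224457 = 2.18846 m along the plane.
The resultant acts 1.15 + 0.224457 = 1.37446 m (along the plate) below the hinge at the top edge, so the moment about the hinge is M = F × 1.37446 = 69.9271 × 1.37446 = 96.112 kN·m.

M ≈ 96.1 kN·m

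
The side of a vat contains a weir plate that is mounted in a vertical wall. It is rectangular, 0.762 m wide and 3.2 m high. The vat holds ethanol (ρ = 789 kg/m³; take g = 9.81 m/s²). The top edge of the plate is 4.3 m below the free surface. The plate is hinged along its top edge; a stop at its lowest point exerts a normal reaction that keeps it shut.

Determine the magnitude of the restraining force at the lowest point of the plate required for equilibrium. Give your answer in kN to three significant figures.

γ = ρg = 789 × 9.81 / 1000 = 7.74009 kN/m³.
The centroid lies 3.2/2 = 1.6 m below the top edge, so the centroid depth is h_c = 4.3 + 1.6 = 5.9 m.
A = 0.762 × 3.2 = 2.4384 m².
Resultant F = γ·h_c·A = 7.74009 × 5.9 × 2.4384 = 111.353 kN.
I_c = b·h³/12 = 0.762 × 3.2³/12 = 2.08077 m⁴.
Centre of pressure: y_p = y_c + I_c/(y_c·A) = 5.9 + 2.08077/(5.9 × 2.4384) = 5.9 + 0.144633 = 6.04463 m along the plane.
The resultant acts 1.6 + 0.144633 = 1.74463 m (along the plate) below the hinge at the top edge, so the moment about the hinge is M = F × 1.74463 = 111.353 × 1.74463 = 194.27 kN·m.
A normal force at the bottom, 3.2 m from the hinge, must supply this moment: P = 194.27/3.2 = 60.7094 kN.

P ≈ 60.7 kN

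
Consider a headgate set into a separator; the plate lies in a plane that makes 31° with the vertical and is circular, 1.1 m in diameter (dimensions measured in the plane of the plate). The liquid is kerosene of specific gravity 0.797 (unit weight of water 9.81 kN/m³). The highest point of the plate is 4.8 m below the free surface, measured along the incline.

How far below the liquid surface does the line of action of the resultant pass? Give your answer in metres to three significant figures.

γ = 0.797 × 9.81 = 7.81857 kN/m³.
The plate makes 31° with the vertical, i.e. θ = 90° − 31° = 59° to the horizontal. Measuring y along the incline from the free-surface line, vertical depth h = y·sinθ with sinθ = 0.857167.
The centroid is at the centre, 0.55 m below the top of the plate, so y_c = 4.8 + 0.55 = 5.35 m and h_c = 5.35 × 0.857167 = 4.58584 m.
A = π(0.55)² = 0.950332 m².
Resultant F = γ·h_c·A = 7.81857 × 4.58584 × 0.950332 = 34.0739 kN.
I_c = πr⁴/4 = π × 0.55⁴/4 = 0.0718688 m⁴.
Centre of pressure: y_p = y_c + I_c/(y_c·A) = 5.35 + 0.0718688/(5.35 × 0.950332) = 5.35 + 0.0141355 = 5.36414 m along the plane.
Vertically, h_p = y_p·sinθ = 5.36414 × 0.857167 = 4.59796 m.

h_p = 4.60 m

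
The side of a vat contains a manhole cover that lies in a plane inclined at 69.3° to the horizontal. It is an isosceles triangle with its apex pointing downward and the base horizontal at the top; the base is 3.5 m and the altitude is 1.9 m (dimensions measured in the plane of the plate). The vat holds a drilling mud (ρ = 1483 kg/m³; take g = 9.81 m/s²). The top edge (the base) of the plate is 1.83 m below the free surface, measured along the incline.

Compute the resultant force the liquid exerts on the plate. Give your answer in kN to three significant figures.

γ = ρg = 1483 × 9.81 / 1000 = 14.54823 kN/m³.
Let θ = 69.3° be the plate's angle to the horizontal; measure y along the incline from where the plane meets the free surface. Vertical depth h = y·sinθ with sinθ = 0.935444.
With the apex down, the centroid sits h/3 = 1.9/3 = 0.633333 m below the base (the top edge), so y_c = 1.83 + 0.633333 = 2.46333 m and h_c = 2.46333 × 0.935444 = 2.30431 m.
A = ½ × 3.5 × 1.9 = 3.325 m².
Resultant F = γ·h_c·A = 14.54823 × 2.30431 × 3.325 = 111.466 kN.

F ≈ 111 kN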